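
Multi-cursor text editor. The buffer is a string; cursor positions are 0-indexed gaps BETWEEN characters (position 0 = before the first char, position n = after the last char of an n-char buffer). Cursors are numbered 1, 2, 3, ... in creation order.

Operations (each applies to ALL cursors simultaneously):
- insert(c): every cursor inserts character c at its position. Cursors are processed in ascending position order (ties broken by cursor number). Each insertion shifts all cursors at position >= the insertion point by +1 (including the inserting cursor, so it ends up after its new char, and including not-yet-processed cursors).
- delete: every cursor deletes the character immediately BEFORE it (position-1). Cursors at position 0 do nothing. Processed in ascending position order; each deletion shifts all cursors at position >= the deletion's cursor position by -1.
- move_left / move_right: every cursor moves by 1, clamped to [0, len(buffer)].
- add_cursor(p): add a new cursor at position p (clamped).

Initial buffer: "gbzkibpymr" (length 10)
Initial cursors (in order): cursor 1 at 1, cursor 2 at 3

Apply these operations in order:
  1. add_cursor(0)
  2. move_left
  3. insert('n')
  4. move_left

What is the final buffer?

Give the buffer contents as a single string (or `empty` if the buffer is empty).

Answer: nngbnzkibpymr

Derivation:
After op 1 (add_cursor(0)): buffer="gbzkibpymr" (len 10), cursors c3@0 c1@1 c2@3, authorship ..........
After op 2 (move_left): buffer="gbzkibpymr" (len 10), cursors c1@0 c3@0 c2@2, authorship ..........
After op 3 (insert('n')): buffer="nngbnzkibpymr" (len 13), cursors c1@2 c3@2 c2@5, authorship 13..2........
After op 4 (move_left): buffer="nngbnzkibpymr" (len 13), cursors c1@1 c3@1 c2@4, authorship 13..2........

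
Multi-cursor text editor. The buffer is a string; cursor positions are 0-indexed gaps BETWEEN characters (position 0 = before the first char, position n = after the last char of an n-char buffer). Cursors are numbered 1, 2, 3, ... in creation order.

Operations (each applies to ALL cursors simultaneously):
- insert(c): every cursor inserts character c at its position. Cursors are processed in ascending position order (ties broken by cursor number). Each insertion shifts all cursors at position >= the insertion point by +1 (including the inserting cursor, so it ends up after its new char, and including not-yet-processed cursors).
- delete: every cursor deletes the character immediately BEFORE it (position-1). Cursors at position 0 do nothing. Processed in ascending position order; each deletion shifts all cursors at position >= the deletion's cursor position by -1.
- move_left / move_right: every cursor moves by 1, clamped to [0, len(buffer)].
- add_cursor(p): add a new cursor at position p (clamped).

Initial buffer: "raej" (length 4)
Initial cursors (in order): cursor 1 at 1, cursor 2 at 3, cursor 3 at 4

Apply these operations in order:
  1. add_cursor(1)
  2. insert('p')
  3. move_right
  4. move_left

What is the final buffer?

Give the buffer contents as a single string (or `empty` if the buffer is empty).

After op 1 (add_cursor(1)): buffer="raej" (len 4), cursors c1@1 c4@1 c2@3 c3@4, authorship ....
After op 2 (insert('p')): buffer="rppaepjp" (len 8), cursors c1@3 c4@3 c2@6 c3@8, authorship .14..2.3
After op 3 (move_right): buffer="rppaepjp" (len 8), cursors c1@4 c4@4 c2@7 c3@8, authorship .14..2.3
After op 4 (move_left): buffer="rppaepjp" (len 8), cursors c1@3 c4@3 c2@6 c3@7, authorship .14..2.3

Answer: rppaepjp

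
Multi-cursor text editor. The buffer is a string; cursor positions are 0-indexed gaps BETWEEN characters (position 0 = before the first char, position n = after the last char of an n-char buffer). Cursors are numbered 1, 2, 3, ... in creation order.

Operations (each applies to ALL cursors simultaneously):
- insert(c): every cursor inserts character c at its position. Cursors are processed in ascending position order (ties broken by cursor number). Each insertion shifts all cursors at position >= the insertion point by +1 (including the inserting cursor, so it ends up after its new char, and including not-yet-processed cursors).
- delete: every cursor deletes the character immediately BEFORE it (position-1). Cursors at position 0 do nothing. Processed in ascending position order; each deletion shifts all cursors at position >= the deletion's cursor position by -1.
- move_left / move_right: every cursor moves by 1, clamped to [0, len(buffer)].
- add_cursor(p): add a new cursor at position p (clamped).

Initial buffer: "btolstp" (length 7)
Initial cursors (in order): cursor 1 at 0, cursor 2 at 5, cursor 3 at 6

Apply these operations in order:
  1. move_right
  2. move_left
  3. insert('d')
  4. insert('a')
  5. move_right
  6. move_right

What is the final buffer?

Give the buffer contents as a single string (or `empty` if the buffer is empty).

Answer: dabtolsdatdap

Derivation:
After op 1 (move_right): buffer="btolstp" (len 7), cursors c1@1 c2@6 c3@7, authorship .......
After op 2 (move_left): buffer="btolstp" (len 7), cursors c1@0 c2@5 c3@6, authorship .......
After op 3 (insert('d')): buffer="dbtolsdtdp" (len 10), cursors c1@1 c2@7 c3@9, authorship 1.....2.3.
After op 4 (insert('a')): buffer="dabtolsdatdap" (len 13), cursors c1@2 c2@9 c3@12, authorship 11.....22.33.
After op 5 (move_right): buffer="dabtolsdatdap" (len 13), cursors c1@3 c2@10 c3@13, authorship 11.....22.33.
After op 6 (move_right): buffer="dabtolsdatdap" (len 13), cursors c1@4 c2@11 c3@13, authorship 11.....22.33.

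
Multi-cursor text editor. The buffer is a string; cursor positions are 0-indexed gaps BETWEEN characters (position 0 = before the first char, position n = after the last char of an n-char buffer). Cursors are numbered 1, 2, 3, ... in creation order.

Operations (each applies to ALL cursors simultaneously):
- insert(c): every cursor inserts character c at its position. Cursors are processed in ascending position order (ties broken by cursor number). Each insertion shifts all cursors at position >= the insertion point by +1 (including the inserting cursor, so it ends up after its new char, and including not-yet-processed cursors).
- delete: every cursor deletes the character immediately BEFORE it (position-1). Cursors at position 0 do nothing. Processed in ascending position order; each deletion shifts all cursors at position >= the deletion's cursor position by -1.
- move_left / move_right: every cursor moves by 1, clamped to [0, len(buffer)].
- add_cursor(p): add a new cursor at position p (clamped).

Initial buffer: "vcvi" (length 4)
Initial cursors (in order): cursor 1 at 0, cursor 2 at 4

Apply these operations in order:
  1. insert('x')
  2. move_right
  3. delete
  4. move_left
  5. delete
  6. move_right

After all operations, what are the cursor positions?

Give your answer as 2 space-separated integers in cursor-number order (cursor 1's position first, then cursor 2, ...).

After op 1 (insert('x')): buffer="xvcvix" (len 6), cursors c1@1 c2@6, authorship 1....2
After op 2 (move_right): buffer="xvcvix" (len 6), cursors c1@2 c2@6, authorship 1....2
After op 3 (delete): buffer="xcvi" (len 4), cursors c1@1 c2@4, authorship 1...
After op 4 (move_left): buffer="xcvi" (len 4), cursors c1@0 c2@3, authorship 1...
After op 5 (delete): buffer="xci" (len 3), cursors c1@0 c2@2, authorship 1..
After op 6 (move_right): buffer="xci" (len 3), cursors c1@1 c2@3, authorship 1..

Answer: 1 3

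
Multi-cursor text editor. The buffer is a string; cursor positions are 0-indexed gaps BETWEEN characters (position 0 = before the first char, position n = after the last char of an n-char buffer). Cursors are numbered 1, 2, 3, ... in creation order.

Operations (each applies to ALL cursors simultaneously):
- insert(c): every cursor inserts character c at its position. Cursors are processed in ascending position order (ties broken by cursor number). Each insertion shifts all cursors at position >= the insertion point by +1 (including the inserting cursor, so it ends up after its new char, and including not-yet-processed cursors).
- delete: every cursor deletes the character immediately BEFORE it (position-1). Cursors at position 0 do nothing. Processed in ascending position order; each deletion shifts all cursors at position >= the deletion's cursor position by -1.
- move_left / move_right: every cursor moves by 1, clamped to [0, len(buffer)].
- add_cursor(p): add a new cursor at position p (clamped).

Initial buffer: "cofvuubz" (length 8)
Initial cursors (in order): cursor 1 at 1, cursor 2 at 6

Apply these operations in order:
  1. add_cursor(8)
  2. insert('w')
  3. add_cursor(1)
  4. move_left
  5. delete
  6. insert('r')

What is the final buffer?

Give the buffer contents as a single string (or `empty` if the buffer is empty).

Answer: rrwofvurwbrw

Derivation:
After op 1 (add_cursor(8)): buffer="cofvuubz" (len 8), cursors c1@1 c2@6 c3@8, authorship ........
After op 2 (insert('w')): buffer="cwofvuuwbzw" (len 11), cursors c1@2 c2@8 c3@11, authorship .1.....2..3
After op 3 (add_cursor(1)): buffer="cwofvuuwbzw" (len 11), cursors c4@1 c1@2 c2@8 c3@11, authorship .1.....2..3
After op 4 (move_left): buffer="cwofvuuwbzw" (len 11), cursors c4@0 c1@1 c2@7 c3@10, authorship .1.....2..3
After op 5 (delete): buffer="wofvuwbw" (len 8), cursors c1@0 c4@0 c2@5 c3@7, authorship 1....2.3
After op 6 (insert('r')): buffer="rrwofvurwbrw" (len 12), cursors c1@2 c4@2 c2@8 c3@11, authorship 141....22.33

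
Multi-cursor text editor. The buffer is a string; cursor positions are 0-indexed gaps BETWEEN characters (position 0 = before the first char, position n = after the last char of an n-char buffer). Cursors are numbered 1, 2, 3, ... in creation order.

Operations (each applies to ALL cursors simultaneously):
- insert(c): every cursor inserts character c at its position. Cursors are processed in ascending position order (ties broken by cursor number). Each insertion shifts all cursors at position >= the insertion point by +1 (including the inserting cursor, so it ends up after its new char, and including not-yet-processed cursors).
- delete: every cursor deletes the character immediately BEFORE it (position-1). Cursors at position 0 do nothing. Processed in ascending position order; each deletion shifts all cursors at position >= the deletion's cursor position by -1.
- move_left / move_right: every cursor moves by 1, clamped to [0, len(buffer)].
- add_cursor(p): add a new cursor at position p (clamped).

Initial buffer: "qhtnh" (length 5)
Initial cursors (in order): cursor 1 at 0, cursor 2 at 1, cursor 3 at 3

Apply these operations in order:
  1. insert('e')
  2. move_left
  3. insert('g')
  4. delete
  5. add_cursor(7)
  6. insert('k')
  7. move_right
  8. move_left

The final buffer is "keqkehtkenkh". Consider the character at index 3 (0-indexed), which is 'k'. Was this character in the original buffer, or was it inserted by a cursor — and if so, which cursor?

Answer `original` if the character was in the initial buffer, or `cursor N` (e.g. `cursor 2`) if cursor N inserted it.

Answer: cursor 2

Derivation:
After op 1 (insert('e')): buffer="eqehtenh" (len 8), cursors c1@1 c2@3 c3@6, authorship 1.2..3..
After op 2 (move_left): buffer="eqehtenh" (len 8), cursors c1@0 c2@2 c3@5, authorship 1.2..3..
After op 3 (insert('g')): buffer="geqgehtgenh" (len 11), cursors c1@1 c2@4 c3@8, authorship 11.22..33..
After op 4 (delete): buffer="eqehtenh" (len 8), cursors c1@0 c2@2 c3@5, authorship 1.2..3..
After op 5 (add_cursor(7)): buffer="eqehtenh" (len 8), cursors c1@0 c2@2 c3@5 c4@7, authorship 1.2..3..
After op 6 (insert('k')): buffer="keqkehtkenkh" (len 12), cursors c1@1 c2@4 c3@8 c4@11, authorship 11.22..33.4.
After op 7 (move_right): buffer="keqkehtkenkh" (len 12), cursors c1@2 c2@5 c3@9 c4@12, authorship 11.22..33.4.
After op 8 (move_left): buffer="keqkehtkenkh" (len 12), cursors c1@1 c2@4 c3@8 c4@11, authorship 11.22..33.4.
Authorship (.=original, N=cursor N): 1 1 . 2 2 . . 3 3 . 4 .
Index 3: author = 2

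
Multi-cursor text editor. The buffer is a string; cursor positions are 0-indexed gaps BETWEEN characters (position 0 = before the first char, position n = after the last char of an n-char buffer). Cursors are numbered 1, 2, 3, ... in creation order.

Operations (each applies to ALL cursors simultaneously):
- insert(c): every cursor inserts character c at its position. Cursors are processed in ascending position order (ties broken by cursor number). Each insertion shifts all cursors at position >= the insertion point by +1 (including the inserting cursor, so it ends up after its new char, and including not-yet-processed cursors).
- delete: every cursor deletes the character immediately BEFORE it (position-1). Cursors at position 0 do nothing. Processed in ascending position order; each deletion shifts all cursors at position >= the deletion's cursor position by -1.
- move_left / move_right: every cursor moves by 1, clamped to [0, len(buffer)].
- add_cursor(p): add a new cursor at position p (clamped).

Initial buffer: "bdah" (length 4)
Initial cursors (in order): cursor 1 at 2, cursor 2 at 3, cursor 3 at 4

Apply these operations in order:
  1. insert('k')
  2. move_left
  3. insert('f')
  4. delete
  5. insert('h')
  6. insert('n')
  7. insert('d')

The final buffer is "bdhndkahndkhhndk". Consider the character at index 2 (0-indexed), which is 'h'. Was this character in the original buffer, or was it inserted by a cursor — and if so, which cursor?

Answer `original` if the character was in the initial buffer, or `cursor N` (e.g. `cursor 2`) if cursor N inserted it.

After op 1 (insert('k')): buffer="bdkakhk" (len 7), cursors c1@3 c2@5 c3@7, authorship ..1.2.3
After op 2 (move_left): buffer="bdkakhk" (len 7), cursors c1@2 c2@4 c3@6, authorship ..1.2.3
After op 3 (insert('f')): buffer="bdfkafkhfk" (len 10), cursors c1@3 c2@6 c3@9, authorship ..11.22.33
After op 4 (delete): buffer="bdkakhk" (len 7), cursors c1@2 c2@4 c3@6, authorship ..1.2.3
After op 5 (insert('h')): buffer="bdhkahkhhk" (len 10), cursors c1@3 c2@6 c3@9, authorship ..11.22.33
After op 6 (insert('n')): buffer="bdhnkahnkhhnk" (len 13), cursors c1@4 c2@8 c3@12, authorship ..111.222.333
After op 7 (insert('d')): buffer="bdhndkahndkhhndk" (len 16), cursors c1@5 c2@10 c3@15, authorship ..1111.2222.3333
Authorship (.=original, N=cursor N): . . 1 1 1 1 . 2 2 2 2 . 3 3 3 3
Index 2: author = 1

Answer: cursor 1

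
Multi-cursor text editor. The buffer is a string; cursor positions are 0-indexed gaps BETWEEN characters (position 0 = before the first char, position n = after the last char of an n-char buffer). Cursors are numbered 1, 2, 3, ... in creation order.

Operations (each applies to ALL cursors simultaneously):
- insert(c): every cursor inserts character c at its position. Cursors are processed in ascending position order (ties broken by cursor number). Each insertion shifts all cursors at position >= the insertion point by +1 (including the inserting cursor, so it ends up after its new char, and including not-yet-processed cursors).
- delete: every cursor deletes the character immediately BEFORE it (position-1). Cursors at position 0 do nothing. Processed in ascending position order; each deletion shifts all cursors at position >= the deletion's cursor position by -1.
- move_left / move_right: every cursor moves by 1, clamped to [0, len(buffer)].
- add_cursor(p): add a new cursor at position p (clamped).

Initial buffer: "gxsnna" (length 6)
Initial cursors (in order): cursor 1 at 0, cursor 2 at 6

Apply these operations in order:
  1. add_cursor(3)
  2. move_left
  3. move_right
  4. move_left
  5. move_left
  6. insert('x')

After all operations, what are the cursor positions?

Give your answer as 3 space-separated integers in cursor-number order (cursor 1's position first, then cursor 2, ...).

After op 1 (add_cursor(3)): buffer="gxsnna" (len 6), cursors c1@0 c3@3 c2@6, authorship ......
After op 2 (move_left): buffer="gxsnna" (len 6), cursors c1@0 c3@2 c2@5, authorship ......
After op 3 (move_right): buffer="gxsnna" (len 6), cursors c1@1 c3@3 c2@6, authorship ......
After op 4 (move_left): buffer="gxsnna" (len 6), cursors c1@0 c3@2 c2@5, authorship ......
After op 5 (move_left): buffer="gxsnna" (len 6), cursors c1@0 c3@1 c2@4, authorship ......
After op 6 (insert('x')): buffer="xgxxsnxna" (len 9), cursors c1@1 c3@3 c2@7, authorship 1.3...2..

Answer: 1 7 3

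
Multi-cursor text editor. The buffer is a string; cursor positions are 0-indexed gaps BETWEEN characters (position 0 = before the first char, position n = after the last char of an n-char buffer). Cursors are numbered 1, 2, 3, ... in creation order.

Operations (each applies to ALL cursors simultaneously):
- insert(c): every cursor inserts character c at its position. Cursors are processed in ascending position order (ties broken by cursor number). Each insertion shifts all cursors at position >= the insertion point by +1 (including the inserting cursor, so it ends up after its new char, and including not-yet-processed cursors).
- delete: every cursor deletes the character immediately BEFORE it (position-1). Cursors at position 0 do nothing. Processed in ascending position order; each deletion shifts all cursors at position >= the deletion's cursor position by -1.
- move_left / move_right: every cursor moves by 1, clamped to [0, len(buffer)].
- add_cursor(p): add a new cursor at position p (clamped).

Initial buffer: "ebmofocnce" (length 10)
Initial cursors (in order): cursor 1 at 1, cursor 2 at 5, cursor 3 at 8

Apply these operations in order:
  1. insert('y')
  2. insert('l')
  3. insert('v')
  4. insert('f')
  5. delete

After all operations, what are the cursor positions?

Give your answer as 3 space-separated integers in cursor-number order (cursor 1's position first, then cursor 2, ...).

After op 1 (insert('y')): buffer="eybmofyocnyce" (len 13), cursors c1@2 c2@7 c3@11, authorship .1....2...3..
After op 2 (insert('l')): buffer="eylbmofylocnylce" (len 16), cursors c1@3 c2@9 c3@14, authorship .11....22...33..
After op 3 (insert('v')): buffer="eylvbmofylvocnylvce" (len 19), cursors c1@4 c2@11 c3@17, authorship .111....222...333..
After op 4 (insert('f')): buffer="eylvfbmofylvfocnylvfce" (len 22), cursors c1@5 c2@13 c3@20, authorship .1111....2222...3333..
After op 5 (delete): buffer="eylvbmofylvocnylvce" (len 19), cursors c1@4 c2@11 c3@17, authorship .111....222...333..

Answer: 4 11 17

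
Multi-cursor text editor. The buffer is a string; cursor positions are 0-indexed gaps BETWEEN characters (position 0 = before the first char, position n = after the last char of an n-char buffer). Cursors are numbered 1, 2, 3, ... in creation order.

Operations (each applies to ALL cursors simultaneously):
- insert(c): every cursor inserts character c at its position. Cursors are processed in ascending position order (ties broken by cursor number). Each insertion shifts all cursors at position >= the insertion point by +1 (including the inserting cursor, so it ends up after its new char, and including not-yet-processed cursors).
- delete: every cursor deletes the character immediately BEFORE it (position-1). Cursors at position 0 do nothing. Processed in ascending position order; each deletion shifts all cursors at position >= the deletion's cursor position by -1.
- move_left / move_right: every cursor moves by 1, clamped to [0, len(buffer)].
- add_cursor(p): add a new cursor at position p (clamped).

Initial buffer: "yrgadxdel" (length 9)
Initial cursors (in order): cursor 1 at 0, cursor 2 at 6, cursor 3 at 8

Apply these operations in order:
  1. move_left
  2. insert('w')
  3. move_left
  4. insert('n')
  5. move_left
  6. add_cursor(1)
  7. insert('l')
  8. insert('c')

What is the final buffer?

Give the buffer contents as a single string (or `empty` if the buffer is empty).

Answer: lcnlcwyrgadlcnwxdlcnwel

Derivation:
After op 1 (move_left): buffer="yrgadxdel" (len 9), cursors c1@0 c2@5 c3@7, authorship .........
After op 2 (insert('w')): buffer="wyrgadwxdwel" (len 12), cursors c1@1 c2@7 c3@10, authorship 1.....2..3..
After op 3 (move_left): buffer="wyrgadwxdwel" (len 12), cursors c1@0 c2@6 c3@9, authorship 1.....2..3..
After op 4 (insert('n')): buffer="nwyrgadnwxdnwel" (len 15), cursors c1@1 c2@8 c3@12, authorship 11.....22..33..
After op 5 (move_left): buffer="nwyrgadnwxdnwel" (len 15), cursors c1@0 c2@7 c3@11, authorship 11.....22..33..
After op 6 (add_cursor(1)): buffer="nwyrgadnwxdnwel" (len 15), cursors c1@0 c4@1 c2@7 c3@11, authorship 11.....22..33..
After op 7 (insert('l')): buffer="lnlwyrgadlnwxdlnwel" (len 19), cursors c1@1 c4@3 c2@10 c3@15, authorship 1141.....222..333..
After op 8 (insert('c')): buffer="lcnlcwyrgadlcnwxdlcnwel" (len 23), cursors c1@2 c4@5 c2@13 c3@19, authorship 111441.....2222..3333..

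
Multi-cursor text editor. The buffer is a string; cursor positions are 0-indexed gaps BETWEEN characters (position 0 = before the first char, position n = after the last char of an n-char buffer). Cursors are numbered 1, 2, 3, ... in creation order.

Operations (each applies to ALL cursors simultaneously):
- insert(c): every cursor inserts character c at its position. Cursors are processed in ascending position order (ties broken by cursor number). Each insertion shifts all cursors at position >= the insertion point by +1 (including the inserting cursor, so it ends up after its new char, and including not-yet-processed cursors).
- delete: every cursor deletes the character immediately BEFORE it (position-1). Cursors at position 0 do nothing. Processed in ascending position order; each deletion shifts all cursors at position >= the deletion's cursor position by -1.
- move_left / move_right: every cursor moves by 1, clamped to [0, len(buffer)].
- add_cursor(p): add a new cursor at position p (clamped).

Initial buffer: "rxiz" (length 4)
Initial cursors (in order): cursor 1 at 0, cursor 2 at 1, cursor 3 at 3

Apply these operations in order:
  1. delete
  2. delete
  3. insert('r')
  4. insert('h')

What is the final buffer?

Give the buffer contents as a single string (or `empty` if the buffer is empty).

Answer: rrrhhhz

Derivation:
After op 1 (delete): buffer="xz" (len 2), cursors c1@0 c2@0 c3@1, authorship ..
After op 2 (delete): buffer="z" (len 1), cursors c1@0 c2@0 c3@0, authorship .
After op 3 (insert('r')): buffer="rrrz" (len 4), cursors c1@3 c2@3 c3@3, authorship 123.
After op 4 (insert('h')): buffer="rrrhhhz" (len 7), cursors c1@6 c2@6 c3@6, authorship 123123.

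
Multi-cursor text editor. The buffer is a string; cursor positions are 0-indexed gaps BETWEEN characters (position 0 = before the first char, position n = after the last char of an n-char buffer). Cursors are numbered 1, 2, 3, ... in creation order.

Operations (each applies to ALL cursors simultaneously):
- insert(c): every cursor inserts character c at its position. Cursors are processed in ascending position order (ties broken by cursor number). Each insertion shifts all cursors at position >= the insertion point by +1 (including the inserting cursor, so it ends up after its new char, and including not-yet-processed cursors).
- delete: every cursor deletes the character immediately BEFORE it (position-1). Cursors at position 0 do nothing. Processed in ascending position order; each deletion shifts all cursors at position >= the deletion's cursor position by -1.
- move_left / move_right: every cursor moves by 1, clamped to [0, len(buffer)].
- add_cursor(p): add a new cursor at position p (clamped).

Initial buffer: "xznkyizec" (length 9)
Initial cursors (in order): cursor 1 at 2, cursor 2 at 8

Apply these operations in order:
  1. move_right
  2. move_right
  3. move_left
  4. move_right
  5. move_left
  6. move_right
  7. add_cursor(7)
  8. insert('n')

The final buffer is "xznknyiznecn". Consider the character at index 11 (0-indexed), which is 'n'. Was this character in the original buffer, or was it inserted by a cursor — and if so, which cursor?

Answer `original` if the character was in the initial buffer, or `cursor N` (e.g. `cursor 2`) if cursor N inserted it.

Answer: cursor 2

Derivation:
After op 1 (move_right): buffer="xznkyizec" (len 9), cursors c1@3 c2@9, authorship .........
After op 2 (move_right): buffer="xznkyizec" (len 9), cursors c1@4 c2@9, authorship .........
After op 3 (move_left): buffer="xznkyizec" (len 9), cursors c1@3 c2@8, authorship .........
After op 4 (move_right): buffer="xznkyizec" (len 9), cursors c1@4 c2@9, authorship .........
After op 5 (move_left): buffer="xznkyizec" (len 9), cursors c1@3 c2@8, authorship .........
After op 6 (move_right): buffer="xznkyizec" (len 9), cursors c1@4 c2@9, authorship .........
After op 7 (add_cursor(7)): buffer="xznkyizec" (len 9), cursors c1@4 c3@7 c2@9, authorship .........
After op 8 (insert('n')): buffer="xznknyiznecn" (len 12), cursors c1@5 c3@9 c2@12, authorship ....1...3..2
Authorship (.=original, N=cursor N): . . . . 1 . . . 3 . . 2
Index 11: author = 2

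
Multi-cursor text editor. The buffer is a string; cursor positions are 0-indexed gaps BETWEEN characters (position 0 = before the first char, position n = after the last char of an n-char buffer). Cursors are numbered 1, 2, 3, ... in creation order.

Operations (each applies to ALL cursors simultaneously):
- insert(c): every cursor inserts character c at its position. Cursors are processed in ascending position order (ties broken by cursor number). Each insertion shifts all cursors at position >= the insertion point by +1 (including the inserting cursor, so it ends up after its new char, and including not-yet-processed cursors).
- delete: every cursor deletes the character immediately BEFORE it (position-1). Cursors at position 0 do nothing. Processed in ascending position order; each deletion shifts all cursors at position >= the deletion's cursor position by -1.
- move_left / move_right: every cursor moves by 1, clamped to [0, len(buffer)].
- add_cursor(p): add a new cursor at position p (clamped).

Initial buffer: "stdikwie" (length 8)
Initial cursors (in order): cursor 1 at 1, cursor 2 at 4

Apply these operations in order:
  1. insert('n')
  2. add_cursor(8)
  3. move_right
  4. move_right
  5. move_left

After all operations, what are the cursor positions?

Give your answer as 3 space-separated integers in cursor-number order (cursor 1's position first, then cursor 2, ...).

After op 1 (insert('n')): buffer="sntdinkwie" (len 10), cursors c1@2 c2@6, authorship .1...2....
After op 2 (add_cursor(8)): buffer="sntdinkwie" (len 10), cursors c1@2 c2@6 c3@8, authorship .1...2....
After op 3 (move_right): buffer="sntdinkwie" (len 10), cursors c1@3 c2@7 c3@9, authorship .1...2....
After op 4 (move_right): buffer="sntdinkwie" (len 10), cursors c1@4 c2@8 c3@10, authorship .1...2....
After op 5 (move_left): buffer="sntdinkwie" (len 10), cursors c1@3 c2@7 c3@9, authorship .1...2....

Answer: 3 7 9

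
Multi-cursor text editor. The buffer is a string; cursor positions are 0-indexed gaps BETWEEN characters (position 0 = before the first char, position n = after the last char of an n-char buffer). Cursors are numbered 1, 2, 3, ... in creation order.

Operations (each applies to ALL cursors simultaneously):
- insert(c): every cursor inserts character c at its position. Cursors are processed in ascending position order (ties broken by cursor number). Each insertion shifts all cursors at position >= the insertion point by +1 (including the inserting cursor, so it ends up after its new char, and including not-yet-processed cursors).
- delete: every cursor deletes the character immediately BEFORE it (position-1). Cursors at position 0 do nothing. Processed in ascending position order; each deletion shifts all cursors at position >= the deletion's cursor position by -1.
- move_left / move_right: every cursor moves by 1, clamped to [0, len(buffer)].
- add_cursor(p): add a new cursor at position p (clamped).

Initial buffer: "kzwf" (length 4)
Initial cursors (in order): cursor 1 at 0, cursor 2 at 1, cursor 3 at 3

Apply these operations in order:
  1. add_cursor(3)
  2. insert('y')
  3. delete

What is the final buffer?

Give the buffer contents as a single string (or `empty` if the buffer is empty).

After op 1 (add_cursor(3)): buffer="kzwf" (len 4), cursors c1@0 c2@1 c3@3 c4@3, authorship ....
After op 2 (insert('y')): buffer="ykyzwyyf" (len 8), cursors c1@1 c2@3 c3@7 c4@7, authorship 1.2..34.
After op 3 (delete): buffer="kzwf" (len 4), cursors c1@0 c2@1 c3@3 c4@3, authorship ....

Answer: kzwf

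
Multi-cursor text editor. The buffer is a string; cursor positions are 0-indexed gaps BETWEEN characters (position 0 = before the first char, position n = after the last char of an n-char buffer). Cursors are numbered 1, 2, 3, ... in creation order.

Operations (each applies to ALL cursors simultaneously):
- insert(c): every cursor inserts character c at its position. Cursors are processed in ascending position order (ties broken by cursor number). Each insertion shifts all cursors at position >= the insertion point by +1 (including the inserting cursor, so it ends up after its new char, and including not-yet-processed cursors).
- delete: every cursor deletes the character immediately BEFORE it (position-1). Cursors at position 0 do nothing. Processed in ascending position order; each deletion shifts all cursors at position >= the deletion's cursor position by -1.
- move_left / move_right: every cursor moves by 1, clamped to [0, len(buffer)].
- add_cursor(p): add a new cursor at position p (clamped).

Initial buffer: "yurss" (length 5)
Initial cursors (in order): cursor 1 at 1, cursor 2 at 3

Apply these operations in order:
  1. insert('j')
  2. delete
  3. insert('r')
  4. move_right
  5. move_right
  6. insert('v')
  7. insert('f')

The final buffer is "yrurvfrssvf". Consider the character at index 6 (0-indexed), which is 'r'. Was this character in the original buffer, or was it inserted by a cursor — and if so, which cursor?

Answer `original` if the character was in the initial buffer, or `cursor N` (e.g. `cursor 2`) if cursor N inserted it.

Answer: cursor 2

Derivation:
After op 1 (insert('j')): buffer="yjurjss" (len 7), cursors c1@2 c2@5, authorship .1..2..
After op 2 (delete): buffer="yurss" (len 5), cursors c1@1 c2@3, authorship .....
After op 3 (insert('r')): buffer="yrurrss" (len 7), cursors c1@2 c2@5, authorship .1..2..
After op 4 (move_right): buffer="yrurrss" (len 7), cursors c1@3 c2@6, authorship .1..2..
After op 5 (move_right): buffer="yrurrss" (len 7), cursors c1@4 c2@7, authorship .1..2..
After op 6 (insert('v')): buffer="yrurvrssv" (len 9), cursors c1@5 c2@9, authorship .1..12..2
After op 7 (insert('f')): buffer="yrurvfrssvf" (len 11), cursors c1@6 c2@11, authorship .1..112..22
Authorship (.=original, N=cursor N): . 1 . . 1 1 2 . . 2 2
Index 6: author = 2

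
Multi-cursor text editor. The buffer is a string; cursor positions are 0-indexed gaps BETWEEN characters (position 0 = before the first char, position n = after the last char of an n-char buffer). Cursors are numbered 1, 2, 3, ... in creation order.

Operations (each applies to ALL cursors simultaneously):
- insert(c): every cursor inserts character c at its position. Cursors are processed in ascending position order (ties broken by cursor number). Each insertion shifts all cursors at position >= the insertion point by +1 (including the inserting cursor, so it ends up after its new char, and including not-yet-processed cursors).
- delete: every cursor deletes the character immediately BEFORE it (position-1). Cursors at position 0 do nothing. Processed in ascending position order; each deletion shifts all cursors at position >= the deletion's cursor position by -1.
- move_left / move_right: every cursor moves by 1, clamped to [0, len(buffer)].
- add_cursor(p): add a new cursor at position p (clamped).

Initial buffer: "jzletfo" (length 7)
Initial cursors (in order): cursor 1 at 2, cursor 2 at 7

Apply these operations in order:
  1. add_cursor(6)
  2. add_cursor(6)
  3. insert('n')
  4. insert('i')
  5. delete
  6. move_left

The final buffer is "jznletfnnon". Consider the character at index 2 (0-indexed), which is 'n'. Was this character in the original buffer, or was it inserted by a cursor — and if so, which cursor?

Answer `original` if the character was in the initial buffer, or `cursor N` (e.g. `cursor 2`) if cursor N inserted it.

After op 1 (add_cursor(6)): buffer="jzletfo" (len 7), cursors c1@2 c3@6 c2@7, authorship .......
After op 2 (add_cursor(6)): buffer="jzletfo" (len 7), cursors c1@2 c3@6 c4@6 c2@7, authorship .......
After op 3 (insert('n')): buffer="jznletfnnon" (len 11), cursors c1@3 c3@9 c4@9 c2@11, authorship ..1....34.2
After op 4 (insert('i')): buffer="jzniletfnniioni" (len 15), cursors c1@4 c3@12 c4@12 c2@15, authorship ..11....3434.22
After op 5 (delete): buffer="jznletfnnon" (len 11), cursors c1@3 c3@9 c4@9 c2@11, authorship ..1....34.2
After op 6 (move_left): buffer="jznletfnnon" (len 11), cursors c1@2 c3@8 c4@8 c2@10, authorship ..1....34.2
Authorship (.=original, N=cursor N): . . 1 . . . . 3 4 . 2
Index 2: author = 1

Answer: cursor 1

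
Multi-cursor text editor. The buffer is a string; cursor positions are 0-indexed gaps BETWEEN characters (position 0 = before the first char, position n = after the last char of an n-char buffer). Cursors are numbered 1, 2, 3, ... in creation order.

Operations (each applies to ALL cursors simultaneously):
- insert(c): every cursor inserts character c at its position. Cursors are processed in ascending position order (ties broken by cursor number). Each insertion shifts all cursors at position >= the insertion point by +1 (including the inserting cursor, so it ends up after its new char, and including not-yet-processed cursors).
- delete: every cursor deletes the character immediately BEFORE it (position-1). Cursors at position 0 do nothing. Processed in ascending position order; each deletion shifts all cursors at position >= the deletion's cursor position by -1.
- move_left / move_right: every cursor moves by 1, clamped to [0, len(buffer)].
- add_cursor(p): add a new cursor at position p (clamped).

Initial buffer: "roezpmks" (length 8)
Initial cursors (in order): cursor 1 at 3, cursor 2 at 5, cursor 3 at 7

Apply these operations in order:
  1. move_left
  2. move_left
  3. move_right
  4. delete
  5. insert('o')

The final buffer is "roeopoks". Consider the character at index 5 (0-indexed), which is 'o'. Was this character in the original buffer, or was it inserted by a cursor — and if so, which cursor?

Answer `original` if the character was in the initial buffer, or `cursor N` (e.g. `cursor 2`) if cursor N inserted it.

Answer: cursor 3

Derivation:
After op 1 (move_left): buffer="roezpmks" (len 8), cursors c1@2 c2@4 c3@6, authorship ........
After op 2 (move_left): buffer="roezpmks" (len 8), cursors c1@1 c2@3 c3@5, authorship ........
After op 3 (move_right): buffer="roezpmks" (len 8), cursors c1@2 c2@4 c3@6, authorship ........
After op 4 (delete): buffer="repks" (len 5), cursors c1@1 c2@2 c3@3, authorship .....
After op 5 (insert('o')): buffer="roeopoks" (len 8), cursors c1@2 c2@4 c3@6, authorship .1.2.3..
Authorship (.=original, N=cursor N): . 1 . 2 . 3 . .
Index 5: author = 3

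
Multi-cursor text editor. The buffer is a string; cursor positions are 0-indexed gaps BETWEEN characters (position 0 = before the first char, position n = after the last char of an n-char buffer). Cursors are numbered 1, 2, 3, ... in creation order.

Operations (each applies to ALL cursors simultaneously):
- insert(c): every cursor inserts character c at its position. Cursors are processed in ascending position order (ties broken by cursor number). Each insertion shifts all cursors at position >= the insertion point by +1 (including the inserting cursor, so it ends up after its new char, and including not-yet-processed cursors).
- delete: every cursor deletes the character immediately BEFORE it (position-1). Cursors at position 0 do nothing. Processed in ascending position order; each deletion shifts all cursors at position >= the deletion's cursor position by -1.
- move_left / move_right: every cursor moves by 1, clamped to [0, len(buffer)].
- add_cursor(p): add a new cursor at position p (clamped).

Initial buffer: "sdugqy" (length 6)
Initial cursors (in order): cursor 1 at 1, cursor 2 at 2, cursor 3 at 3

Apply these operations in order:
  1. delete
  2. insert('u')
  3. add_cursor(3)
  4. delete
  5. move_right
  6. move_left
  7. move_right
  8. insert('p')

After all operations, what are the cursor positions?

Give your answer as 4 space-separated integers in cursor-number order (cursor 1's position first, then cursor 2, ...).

After op 1 (delete): buffer="gqy" (len 3), cursors c1@0 c2@0 c3@0, authorship ...
After op 2 (insert('u')): buffer="uuugqy" (len 6), cursors c1@3 c2@3 c3@3, authorship 123...
After op 3 (add_cursor(3)): buffer="uuugqy" (len 6), cursors c1@3 c2@3 c3@3 c4@3, authorship 123...
After op 4 (delete): buffer="gqy" (len 3), cursors c1@0 c2@0 c3@0 c4@0, authorship ...
After op 5 (move_right): buffer="gqy" (len 3), cursors c1@1 c2@1 c3@1 c4@1, authorship ...
After op 6 (move_left): buffer="gqy" (len 3), cursors c1@0 c2@0 c3@0 c4@0, authorship ...
After op 7 (move_right): buffer="gqy" (len 3), cursors c1@1 c2@1 c3@1 c4@1, authorship ...
After op 8 (insert('p')): buffer="gppppqy" (len 7), cursors c1@5 c2@5 c3@5 c4@5, authorship .1234..

Answer: 5 5 5 5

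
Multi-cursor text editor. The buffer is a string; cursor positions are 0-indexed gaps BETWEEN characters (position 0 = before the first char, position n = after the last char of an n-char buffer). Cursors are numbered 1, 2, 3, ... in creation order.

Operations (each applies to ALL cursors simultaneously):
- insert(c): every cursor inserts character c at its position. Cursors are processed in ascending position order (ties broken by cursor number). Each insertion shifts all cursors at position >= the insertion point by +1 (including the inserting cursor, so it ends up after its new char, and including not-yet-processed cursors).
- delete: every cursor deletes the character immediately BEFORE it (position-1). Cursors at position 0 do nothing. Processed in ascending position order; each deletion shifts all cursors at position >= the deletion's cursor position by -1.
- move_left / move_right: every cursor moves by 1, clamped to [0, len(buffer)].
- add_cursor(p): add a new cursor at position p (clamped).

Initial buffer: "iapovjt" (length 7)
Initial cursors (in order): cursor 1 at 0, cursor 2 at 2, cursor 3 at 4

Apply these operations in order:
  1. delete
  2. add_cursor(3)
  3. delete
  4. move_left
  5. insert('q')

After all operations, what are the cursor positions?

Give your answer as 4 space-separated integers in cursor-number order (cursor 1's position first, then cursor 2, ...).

After op 1 (delete): buffer="ipvjt" (len 5), cursors c1@0 c2@1 c3@2, authorship .....
After op 2 (add_cursor(3)): buffer="ipvjt" (len 5), cursors c1@0 c2@1 c3@2 c4@3, authorship .....
After op 3 (delete): buffer="jt" (len 2), cursors c1@0 c2@0 c3@0 c4@0, authorship ..
After op 4 (move_left): buffer="jt" (len 2), cursors c1@0 c2@0 c3@0 c4@0, authorship ..
After op 5 (insert('q')): buffer="qqqqjt" (len 6), cursors c1@4 c2@4 c3@4 c4@4, authorship 1234..

Answer: 4 4 4 4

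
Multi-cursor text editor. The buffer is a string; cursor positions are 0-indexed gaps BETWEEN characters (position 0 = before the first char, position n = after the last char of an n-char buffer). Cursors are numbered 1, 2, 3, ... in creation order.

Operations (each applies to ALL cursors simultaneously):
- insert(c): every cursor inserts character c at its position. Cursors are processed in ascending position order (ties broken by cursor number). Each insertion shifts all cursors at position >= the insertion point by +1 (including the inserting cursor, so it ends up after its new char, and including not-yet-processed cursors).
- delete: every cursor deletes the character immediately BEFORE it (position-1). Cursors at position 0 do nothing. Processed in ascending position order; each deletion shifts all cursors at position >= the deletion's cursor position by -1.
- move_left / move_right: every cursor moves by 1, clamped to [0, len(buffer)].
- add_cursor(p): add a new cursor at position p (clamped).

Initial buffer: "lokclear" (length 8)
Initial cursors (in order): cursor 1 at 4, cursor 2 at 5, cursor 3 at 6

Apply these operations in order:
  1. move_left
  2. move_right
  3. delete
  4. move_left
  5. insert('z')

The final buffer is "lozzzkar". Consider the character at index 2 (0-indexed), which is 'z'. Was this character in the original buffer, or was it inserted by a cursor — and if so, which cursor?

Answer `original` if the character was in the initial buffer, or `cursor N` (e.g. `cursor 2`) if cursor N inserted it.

Answer: cursor 1

Derivation:
After op 1 (move_left): buffer="lokclear" (len 8), cursors c1@3 c2@4 c3@5, authorship ........
After op 2 (move_right): buffer="lokclear" (len 8), cursors c1@4 c2@5 c3@6, authorship ........
After op 3 (delete): buffer="lokar" (len 5), cursors c1@3 c2@3 c3@3, authorship .....
After op 4 (move_left): buffer="lokar" (len 5), cursors c1@2 c2@2 c3@2, authorship .....
After op 5 (insert('z')): buffer="lozzzkar" (len 8), cursors c1@5 c2@5 c3@5, authorship ..123...
Authorship (.=original, N=cursor N): . . 1 2 3 . . .
Index 2: author = 1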